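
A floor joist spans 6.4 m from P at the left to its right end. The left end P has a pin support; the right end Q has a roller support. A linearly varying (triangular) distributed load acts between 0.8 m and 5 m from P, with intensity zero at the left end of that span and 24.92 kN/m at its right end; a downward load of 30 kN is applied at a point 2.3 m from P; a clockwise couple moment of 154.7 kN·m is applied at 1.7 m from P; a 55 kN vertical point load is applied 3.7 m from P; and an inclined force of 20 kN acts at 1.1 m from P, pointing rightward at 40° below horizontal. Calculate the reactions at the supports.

Resultant of the triangular load: ½ × 24.92 × 4.2 = 52.332 kN, acting at 3.6 m from P (one-third of the span from the peak).
ΣM about P: Q_y·6.4 − (½·24.92·4.2)·3.6 − 30·2.3 − 154.7 − 55·3.7 − 20·sin40°·1.1 = 0 → Q_y = 629.737/6.4 = 98.3964 ≈ 98.40 kN.
ΣF_y = 0: P_y + 98.3964 − ½·24.92·4.2 − 30 − 55 − 20·sin40° = 0 → P_y = 51.79 kN.
ΣF_x = 0: P_x + 20·cos40° = 0 → P_x = -15.32 kN.

P_x = -15.32 kN, P_y = 51.79 kN, Q_y = 98.40 kN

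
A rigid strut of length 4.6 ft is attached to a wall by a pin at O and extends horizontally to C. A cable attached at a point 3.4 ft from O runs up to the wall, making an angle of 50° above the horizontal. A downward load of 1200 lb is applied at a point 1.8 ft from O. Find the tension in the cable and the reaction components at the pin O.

ΣM about O: T·sin50°·3.4 − 1200·1.8 = 0 → T = 2160/(3.4·0.766044) = 829.318 ≈ 829.3 lb.
ΣF_x = 0: O_x − T·cos50° = 0 → O_x = 829.318 × 0.642788 = 533.1 lb.
ΣF_y = 0: O_y + T·sin50° − 1200 = 0 → O_y = 1200 − 829.318 × 0.766044 = 564.7 lb.

T = 829.3 lb, O_x = 533.1 lb, O_y = 564.7 lb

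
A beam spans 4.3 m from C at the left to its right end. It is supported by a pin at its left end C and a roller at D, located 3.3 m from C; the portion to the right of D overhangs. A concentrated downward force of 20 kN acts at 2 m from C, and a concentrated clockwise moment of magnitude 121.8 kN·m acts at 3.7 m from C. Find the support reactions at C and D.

C_x = 0, C_y = -29.03 kN, D_y = 49.03 kN

ΣM about C: D_y·3.3 − 20·2 − 121.8 = 0 → D_y = 161.8/3.3 = 49.0303 ≈ 49.03 kN.
ΣF_y = 0: C_y + 49.0303 − 20 = 0 → C_y = -29.03 kN.
ΣF_x = 0: no horizontal applied forces, so C_x = 0.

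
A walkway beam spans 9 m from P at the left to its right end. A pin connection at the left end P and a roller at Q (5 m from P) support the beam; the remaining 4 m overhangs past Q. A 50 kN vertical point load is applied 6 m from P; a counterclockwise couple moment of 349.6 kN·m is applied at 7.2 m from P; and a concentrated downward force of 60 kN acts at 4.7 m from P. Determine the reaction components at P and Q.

P_x = 0, P_y = 63.52 kN, Q_y = 46.48 kN

Moments about P: Q_y·5 − 50·6 + 349.6 − 60·4.7 = 0 → Q_y = 232.4/5 = 46.48 kN.
ΣF_y = 0: P_y + 46.48 − 50 − 60 = 0 → P_y = 63.52 kN.
ΣF_x = 0: no horizontal applied forces, so P_x = 0.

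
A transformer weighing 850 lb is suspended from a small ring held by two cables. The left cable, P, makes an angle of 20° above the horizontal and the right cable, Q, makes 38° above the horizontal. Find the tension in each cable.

ΣF_x = 0: −T_P·cos20° + T_Q·cos38° = 0 → T_Q = 1.19249·T_P.
ΣF_y = 0: T_P·sin20° + T_Q·sin38° = 850.
Substitute: T_P·(0.34202 + 1.19249·0.615661) = 850 → T_P = 789.824 ≈ 789.8 lb.
Then T_Q = 1.19249 × 789.824 = 941.9 lb.

T_P = 789.8 lb, T_Q = 941.9 lb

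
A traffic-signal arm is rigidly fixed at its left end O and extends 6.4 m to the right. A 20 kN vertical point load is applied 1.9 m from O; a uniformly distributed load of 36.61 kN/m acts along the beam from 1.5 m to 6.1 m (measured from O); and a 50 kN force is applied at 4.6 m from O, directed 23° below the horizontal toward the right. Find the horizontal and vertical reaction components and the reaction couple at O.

Resultant of the distributed load: 36.61 × 4.6 = 168.406 kN at 3.8 m from O.
ΣF_x = 0: O_x + 50·cos23° = 0 → O_x = -46.03 kN.
ΣF_y = 0: O_y − 20 − 36.61·4.6 − 50·sin23° = 0 → O_y = 207.9 kN.
ΣM about O: M_O − 20·1.9 − (36.61·4.6)·3.8 − 50·sin23°·4.6 = 0 → M_O = 767.8 kN·m.

O_x = -46.03 kN, O_y = 207.9 kN, M_O = 767.8 kN·m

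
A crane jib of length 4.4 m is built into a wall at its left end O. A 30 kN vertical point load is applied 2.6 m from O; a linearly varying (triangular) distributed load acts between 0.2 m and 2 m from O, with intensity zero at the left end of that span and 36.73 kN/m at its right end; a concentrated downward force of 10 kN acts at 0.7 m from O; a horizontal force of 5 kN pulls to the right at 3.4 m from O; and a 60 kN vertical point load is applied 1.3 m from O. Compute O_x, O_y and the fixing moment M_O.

O_x = -5.000 kN, O_y = 133.1 kN, M_O = 209.3 kN·m

Resultant of the triangular load: ½ × 36.73 × 1.8 = 33.057 kN, acting at 1.4 m from O (one-third of the span from the peak).
ΣF_x = 0: O_x + 5 = 0 → O_x = -5.000 kN.
ΣF_y = 0: O_y − 30 − ½·36.73·1.8 − 10 − 60 = 0 → O_y = 133.1 kN.
ΣM about O: M_O − 30·2.6 − (½·36.73·1.8)·1.4 − 10·0.7 − 60·1.3 = 0 → M_O = 209.3 kN·m.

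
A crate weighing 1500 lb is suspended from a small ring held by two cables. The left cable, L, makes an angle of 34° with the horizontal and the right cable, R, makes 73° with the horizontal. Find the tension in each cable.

ΣF_x = 0: −T_L·cos34° + T_R·cos73° = 0 → T_R = 2.83556·T_L.
ΣF_y = 0: T_L·sin34° + T_R·sin73° = 1500.
Substitute: T_L·(0.559193 + 2.83556·0.956305) = 1500 → T_L = 458.596 ≈ 458.6 lb.
Then T_R = 2.83556 × 458.596 = 1300 lb.

T_L = 458.6 lb, T_R = 1300 lb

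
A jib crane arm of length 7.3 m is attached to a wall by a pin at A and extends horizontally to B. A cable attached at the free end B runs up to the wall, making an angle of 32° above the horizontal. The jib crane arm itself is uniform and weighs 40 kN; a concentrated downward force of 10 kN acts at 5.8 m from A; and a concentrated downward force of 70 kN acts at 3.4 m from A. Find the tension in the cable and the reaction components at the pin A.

T = 114.3 kN, A_x = 96.90 kN, A_y = 59.45 kN

ΣM about A: T·sin32°·7.3 − 40·3.65 − 10·5.8 − 70·3.4 = 0 → T = 442/(7.3·0.529919) = 114.259 ≈ 114.3 kN.
ΣF_x = 0: A_x − T·cos32° = 0 → A_x = 114.259 × 0.848048 = 96.90 kN.
ΣF_y = 0: A_y + T·sin32° − 40 − 10 − 70 = 0 → A_y = 120 − 114.259 × 0.529919 = 59.45 kN.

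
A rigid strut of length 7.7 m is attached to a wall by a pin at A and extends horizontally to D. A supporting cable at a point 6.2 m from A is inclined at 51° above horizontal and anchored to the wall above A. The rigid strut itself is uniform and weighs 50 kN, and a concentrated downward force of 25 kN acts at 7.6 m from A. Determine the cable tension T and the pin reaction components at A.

ΣM about A: T·sin51°·6.2 − 50·3.85 − 25·7.6 = 0 → T = 382.5/(6.2·0.777146) = 79.3848 ≈ 79.38 kN.
ΣF_x = 0: A_x − T·cos51° = 0 → A_x = 79.3848 × 0.62932 = 49.96 kN.
ΣF_y = 0: A_y + T·sin51° − 50 − 25 = 0 → A_y = 75 − 79.3848 × 0.777146 = 13.31 kN.

T = 79.38 kN, A_x = 49.96 kN, A_y = 13.31 kN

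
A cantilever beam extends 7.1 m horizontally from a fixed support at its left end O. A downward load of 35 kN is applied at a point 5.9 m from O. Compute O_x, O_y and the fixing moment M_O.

O_x = 0, O_y = 35.00 kN, M_O = 206.5 kN·m

ΣF_x = 0: O_x = 0.
ΣF_y = 0: O_y − 35 = 0 → O_y = 35.00 kN.
ΣM about O: M_O − 35·5.9 = 0 → M_O = 206.5 kN·m.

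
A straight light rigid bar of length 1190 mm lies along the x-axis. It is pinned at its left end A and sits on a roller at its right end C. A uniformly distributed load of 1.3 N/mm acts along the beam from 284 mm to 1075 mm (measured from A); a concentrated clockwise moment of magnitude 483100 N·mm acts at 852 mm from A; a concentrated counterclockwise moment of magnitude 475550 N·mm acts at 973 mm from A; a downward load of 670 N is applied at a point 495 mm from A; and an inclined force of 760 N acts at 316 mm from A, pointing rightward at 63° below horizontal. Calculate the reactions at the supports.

Resultant of the distributed load: 1.3 × 791 = 1028.3 N at 679.5 mm from A.
ΣM about A: C_y·1190 − (1.3·791)·679.5 − 483100 + 475550 − 670·495 − 760·sin63°·316 = 0 → C_y = 1251910/1190 = 1052.03 ≈ 1052 N.
ΣF_y = 0: A_y + 1052.03 − 1.3·791 − 670 − 760·sin63° = 0 → A_y = 1323 N.
ΣF_x = 0: A_x + 760·cos63° = 0 → A_x = -345.0 N.

A_x = -345.0 N, A_y = 1323 N, C_y = 1052 N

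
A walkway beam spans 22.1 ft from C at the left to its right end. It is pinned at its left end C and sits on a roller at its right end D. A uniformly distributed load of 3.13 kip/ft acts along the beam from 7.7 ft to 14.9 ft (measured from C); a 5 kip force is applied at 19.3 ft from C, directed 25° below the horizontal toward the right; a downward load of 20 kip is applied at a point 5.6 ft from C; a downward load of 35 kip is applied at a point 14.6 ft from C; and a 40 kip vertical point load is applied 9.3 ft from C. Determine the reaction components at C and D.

C_x = -4.532 kip, C_y = 61.26 kip, D_y = 58.39 kip

Resultant of the distributed load: 3.13 × 7.2 = 22.536 kip at 11.3 ft from C.
Taking moments about C: D_y·22.1 − (3.13·7.2)·11.3 − 5·sin25°·19.3 − 20·5.6 − 35·14.6 − 40·9.3 = 0 → D_y = 1290.44/22.1 = 58.391 ≈ 58.39 kip.
ΣF_y = 0: C_y + 58.391 − 3.13·7.2 − 5·sin25° − 20 − 35 − 40 = 0 → C_y = 61.26 kip.
ΣF_x = 0: C_x + 5·cos25° = 0 → C_x = -4.532 kip.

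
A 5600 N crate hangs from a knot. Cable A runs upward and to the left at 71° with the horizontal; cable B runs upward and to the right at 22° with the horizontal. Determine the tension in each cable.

ΣF_x = 0: −T_A·cos71° + T_B·cos22° = 0 → T_B = 0.351137·T_A.
ΣF_y = 0: T_A·sin71° + T_B·sin22° = 5600.
Substitute: T_A·(0.945519 + 0.351137·0.374607) = 5600 → T_A = 5199.35 ≈ 5199 N.
Then T_B = 0.351137 × 5199.35 = 1826 N.

T_A = 5199 N, T_B = 1826 N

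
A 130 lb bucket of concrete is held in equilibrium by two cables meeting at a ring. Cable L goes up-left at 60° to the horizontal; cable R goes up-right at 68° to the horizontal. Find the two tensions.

ΣF_x = 0: −T_L·cos60° + T_R·cos68° = 0 → T_R = 1.33473·T_L.
ΣF_y = 0: T_L·sin60° + T_R·sin68° = 130.
Substitute: T_L·(0.866025 + 1.33473·0.927184) = 130 → T_L = 61.7998 ≈ 61.80 lb.
Then T_R = 1.33473 × 61.7998 = 82.49 lb.

T_L = 61.80 lb, T_R = 82.49 lb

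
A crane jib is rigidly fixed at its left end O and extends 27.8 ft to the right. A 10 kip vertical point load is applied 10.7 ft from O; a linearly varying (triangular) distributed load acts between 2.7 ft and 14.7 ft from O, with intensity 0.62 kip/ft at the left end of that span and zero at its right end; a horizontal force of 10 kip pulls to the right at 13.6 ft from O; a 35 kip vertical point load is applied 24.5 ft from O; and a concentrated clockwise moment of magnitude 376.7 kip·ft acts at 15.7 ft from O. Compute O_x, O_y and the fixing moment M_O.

Resultant of the triangular load: ½ × 0.62 × 12 = 3.72 kip, acting at 6.7 ft from O (one-third of the span from the peak).
ΣF_x = 0: O_x + 10 = 0 → O_x = -10.00 kip.
ΣF_y = 0: O_y − 10 − ½·0.62·12 − 35 = 0 → O_y = 48.72 kip.
ΣM about O: M_O − 10·10.7 − (½·0.62·12)·6.7 − 35·24.5 − 376.7 = 0 → M_O = 1366 kip·ft.

O_x = -10.00 kip, O_y = 48.72 kip, M_O = 1366 kip·ft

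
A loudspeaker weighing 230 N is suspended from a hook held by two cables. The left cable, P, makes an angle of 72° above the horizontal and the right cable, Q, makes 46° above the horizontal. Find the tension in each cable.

T_P = 181.0 N, T_Q = 80.50 N

ΣF_x = 0: −T_P·cos72° + T_Q·cos46° = 0 → T_Q = 0.444847·T_P.
ΣF_y = 0: T_P·sin72° + T_Q·sin46° = 230.
Substitute: T_P·(0.951057 + 0.444847·0.71934) = 230 → T_P = 180.952 ≈ 181.0 N.
Then T_Q = 0.444847 × 180.952 = 80.50 N.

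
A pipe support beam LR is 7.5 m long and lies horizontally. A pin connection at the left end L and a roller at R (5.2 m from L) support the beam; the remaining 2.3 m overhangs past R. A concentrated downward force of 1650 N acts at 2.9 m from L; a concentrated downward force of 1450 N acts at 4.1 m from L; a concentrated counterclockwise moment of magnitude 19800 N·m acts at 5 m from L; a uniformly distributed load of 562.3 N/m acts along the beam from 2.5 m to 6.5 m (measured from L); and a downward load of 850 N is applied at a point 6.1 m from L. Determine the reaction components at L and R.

L_x = 0, L_y = 5000 N, R_y = 1199 N

Resultant of the distributed load: 562.3 × 4 = 2249.2 N at 4.5 m from L.
Taking moments about L: R_y·5.2 − 1650·2.9 − 1450·4.1 + 19800 − (562.3·4)·4.5 − 850·6.1 = 0 → R_y = 6236.4/5.2 = 1199.31 ≈ 1199 N.
ΣF_y = 0: L_y + 1199.31 − 1650 − 1450 − 562.3·4 − 850 = 0 → L_y = 5000 N.
ΣF_x = 0: no horizontal applied forces, so L_x = 0.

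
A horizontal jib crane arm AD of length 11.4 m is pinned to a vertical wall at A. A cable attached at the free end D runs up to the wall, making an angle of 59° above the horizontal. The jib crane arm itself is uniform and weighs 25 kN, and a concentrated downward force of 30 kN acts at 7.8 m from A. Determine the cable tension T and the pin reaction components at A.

T = 38.53 kN, A_x = 19.84 kN, A_y = 21.97 kN

ΣM about A: T·sin59°·11.4 − 25·5.7 − 30·7.8 = 0 → T = 376.5/(11.4·0.857167) = 38.5296 ≈ 38.53 kN.
ΣF_x = 0: A_x − T·cos59° = 0 → A_x = 38.5296 × 0.515038 = 19.84 kN.
ΣF_y = 0: A_y + T·sin59° − 25 − 30 = 0 → A_y = 55 − 38.5296 × 0.857167 = 21.97 kN.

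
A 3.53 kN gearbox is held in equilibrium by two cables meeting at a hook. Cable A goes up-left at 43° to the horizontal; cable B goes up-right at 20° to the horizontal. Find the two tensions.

ΣF_x = 0: −T_A·cos43° + T_B·cos20° = 0 → T_B = 0.77829·T_A.
ΣF_y = 0: T_A·sin43° + T_B·sin20° = 3.53.
Substitute: T_A·(0.681998 + 0.77829·0.34202) = 3.53 → T_A = 3.72289 ≈ 3.723 kN.
Then T_B = 0.77829 × 3.72289 = 2.897 kN.

T_A = 3.723 kN, T_B = 2.897 kN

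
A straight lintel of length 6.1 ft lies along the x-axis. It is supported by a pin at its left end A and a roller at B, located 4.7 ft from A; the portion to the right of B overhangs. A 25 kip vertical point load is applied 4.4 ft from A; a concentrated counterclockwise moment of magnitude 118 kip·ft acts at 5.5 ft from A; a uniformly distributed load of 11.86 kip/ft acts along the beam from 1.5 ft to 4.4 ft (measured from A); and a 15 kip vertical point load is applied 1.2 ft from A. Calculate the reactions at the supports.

Resultant of the distributed load: 11.86 × 2.9 = 34.394 kip at 2.95 ft from A.
Taking moments about A: B_y·4.7 − 25·4.4 + 118 − (11.86·2.9)·2.95 − 15·1.2 = 0 → B_y = 111.4623/4.7 = 23.7154 ≈ 23.72 kip.
ΣF_y = 0: A_y + 23.7154 − 25 − 11.86·2.9 − 15 = 0 → A_y = 50.68 kip.
ΣF_x = 0: no horizontal applied forces, so A_x = 0.

A_x = 0, A_y = 50.68 kip, B_y = 23.72 kip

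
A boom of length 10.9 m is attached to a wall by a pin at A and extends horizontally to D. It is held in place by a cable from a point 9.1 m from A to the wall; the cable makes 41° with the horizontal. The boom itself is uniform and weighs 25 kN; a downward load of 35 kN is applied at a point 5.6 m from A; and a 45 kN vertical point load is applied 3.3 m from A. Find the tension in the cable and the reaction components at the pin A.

ΣM about A: T·sin41°·9.1 − 25·5.45 − 35·5.6 − 45·3.3 = 0 → T = 480.75/(9.1·0.656059) = 80.5258 ≈ 80.53 kN.
ΣF_x = 0: A_x − T·cos41° = 0 → A_x = 80.5258 × 0.75471 = 60.77 kN.
ΣF_y = 0: A_y + T·sin41° − 25 − 35 − 45 = 0 → A_y = 105 − 80.5258 × 0.656059 = 52.17 kN.

T = 80.53 kN, A_x = 60.77 kN, A_y = 52.17 kN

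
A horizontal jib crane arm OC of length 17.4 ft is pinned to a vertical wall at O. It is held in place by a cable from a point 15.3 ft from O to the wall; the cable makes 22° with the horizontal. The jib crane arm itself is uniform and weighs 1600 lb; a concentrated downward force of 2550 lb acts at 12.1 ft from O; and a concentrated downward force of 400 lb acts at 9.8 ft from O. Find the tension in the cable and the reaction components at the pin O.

T = 8496 lb, O_x = 7877 lb, O_y = 1367 lb

ΣM about O: T·sin22°·15.3 − 1600·8.7 − 2550·12.1 − 400·9.8 = 0 → T = 48695/(15.3·0.374607) = 8496.05 ≈ 8496 lb.
ΣF_x = 0: O_x − T·cos22° = 0 → O_x = 8496.05 × 0.927184 = 7877 lb.
ΣF_y = 0: O_y + T·sin22° − 1600 − 2550 − 400 = 0 → O_y = 4550 − 8496.05 × 0.374607 = 1367 lb.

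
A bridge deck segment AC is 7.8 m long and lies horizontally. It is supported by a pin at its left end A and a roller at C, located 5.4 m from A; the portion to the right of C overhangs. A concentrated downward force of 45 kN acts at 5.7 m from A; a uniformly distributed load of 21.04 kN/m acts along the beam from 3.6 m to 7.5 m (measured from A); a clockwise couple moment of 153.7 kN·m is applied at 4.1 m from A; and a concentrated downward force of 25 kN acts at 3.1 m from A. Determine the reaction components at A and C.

Resultant of the distributed load: 21.04 × 3.9 = 82.056 kN at 5.55 m from A.
ΣM about A: C_y·5.4 − 45·5.7 − (21.04·3.9)·5.55 − 153.7 − 25·3.1 = 0 → C_y = 943.1108/5.4 = 174.65 ≈ 174.7 kN.
ΣF_y = 0: A_y + 174.65 − 45 − 21.04·3.9 − 25 = 0 → A_y = -22.59 kN.
ΣF_x = 0: no horizontal applied forces, so A_x = 0.

A_x = 0, A_y = -22.59 kN, C_y = 174.7 kN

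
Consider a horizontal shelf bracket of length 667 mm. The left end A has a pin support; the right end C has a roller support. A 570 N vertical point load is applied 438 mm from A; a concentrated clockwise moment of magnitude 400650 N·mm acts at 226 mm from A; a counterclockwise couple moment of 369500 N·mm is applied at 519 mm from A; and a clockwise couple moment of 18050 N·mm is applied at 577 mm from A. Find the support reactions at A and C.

A_x = 0, A_y = 121.9 N, C_y = 448.1 N

Taking moments about A: C_y·667 − 570·438 − 400650 + 369500 − 18050 = 0 → C_y = 298860/667 = 448.066 ≈ 448.1 N.
ΣF_y = 0: A_y + 448.066 − 570 = 0 → A_y = 121.9 N.
ΣF_x = 0: no horizontal applied forces, so A_x = 0.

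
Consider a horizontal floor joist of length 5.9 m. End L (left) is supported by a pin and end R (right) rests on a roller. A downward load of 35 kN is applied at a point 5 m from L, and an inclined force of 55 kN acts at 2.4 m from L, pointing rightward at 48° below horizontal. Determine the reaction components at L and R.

L_x = -36.80 kN, L_y = 29.59 kN, R_y = 46.29 kN

Taking moments about L: R_y·5.9 − 35·5 − 55·sin48°·2.4 = 0 → R_y = 273.095/5.9 = 46.2873 ≈ 46.29 kN.
ΣF_y = 0: L_y + 46.2873 − 35 − 55·sin48° = 0 → L_y = 29.59 kN.
ΣF_x = 0: L_x + 55·cos48° = 0 → L_x = -36.80 kN.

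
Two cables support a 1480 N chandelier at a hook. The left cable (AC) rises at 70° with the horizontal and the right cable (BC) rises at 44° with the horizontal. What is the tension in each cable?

T_AC = 1165 N, T_BC = 554.1 N

ΣF_x = 0: −T_AC·cos70° + T_BC·cos44° = 0 → T_BC = 0.475464·T_AC.
ΣF_y = 0: T_AC·sin70° + T_BC·sin44° = 1480.
Substitute: T_AC·(0.939693 + 0.475464·0.694658) = 1480 → T_AC = 1165.37 ≈ 1165 N.
Then T_BC = 0.475464 × 1165.37 = 554.1 N.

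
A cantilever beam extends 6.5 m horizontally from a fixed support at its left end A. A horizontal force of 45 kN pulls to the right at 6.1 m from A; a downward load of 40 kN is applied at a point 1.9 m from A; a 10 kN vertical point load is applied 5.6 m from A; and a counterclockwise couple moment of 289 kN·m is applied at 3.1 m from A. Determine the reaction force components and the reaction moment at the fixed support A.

ΣF_x = 0: A_x + 45 = 0 → A_x = -45.00 kN.
ΣF_y = 0: A_y − 40 − 10 = 0 → A_y = 50.00 kN.
ΣM about A: M_A − 40·1.9 − 10·5.6 + 289 = 0 → M_A = -157.0 kN·m.

A_x = -45.00 kN, A_y = 50.00 kN, M_A = -157.0 kN·m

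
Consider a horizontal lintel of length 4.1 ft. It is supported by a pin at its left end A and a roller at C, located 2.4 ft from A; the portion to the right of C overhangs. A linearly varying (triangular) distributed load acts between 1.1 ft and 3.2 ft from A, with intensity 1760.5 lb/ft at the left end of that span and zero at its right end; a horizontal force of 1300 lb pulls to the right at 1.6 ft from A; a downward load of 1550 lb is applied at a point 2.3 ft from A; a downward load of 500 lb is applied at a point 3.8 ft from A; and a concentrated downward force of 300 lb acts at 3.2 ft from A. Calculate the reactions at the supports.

Resultant of the triangular load: ½ × 1760.5 × 2.1 = 1848.525 lb, acting at 1.8 ft from A (one-third of the span from the peak).
ΣM about A: C_y·2.4 − (½·1760.5·2.1)·1.8 − 1550·2.3 − 500·3.8 − 300·3.2 = 0 → C_y = 9752.345/2.4 = 4063.48 ≈ 4063 lb.
ΣF_y = 0: A_y + 4063.48 − ½·1760.5·2.1 − 1550 − 500 − 300 = 0 → A_y = 135.0 lb.
ΣF_x = 0: A_x + 1300 = 0 → A_x = -1300 lb.

A_x = -1300 lb, A_y = 135.0 lb, C_y = 4063 lb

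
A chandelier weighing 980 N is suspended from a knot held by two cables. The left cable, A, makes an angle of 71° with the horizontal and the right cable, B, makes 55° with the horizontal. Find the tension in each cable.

T_A = 694.8 N, T_B = 394.4 N

ΣF_x = 0: −T_A·cos71° + T_B·cos55° = 0 → T_B = 0.567611·T_A.
ΣF_y = 0: T_A·sin71° + T_B·sin55° = 980.
Substitute: T_A·(0.945519 + 0.567611·0.819152) = 980 → T_A = 694.8 N.
Then T_B = 0.567611 × 694.8 = 394.4 N.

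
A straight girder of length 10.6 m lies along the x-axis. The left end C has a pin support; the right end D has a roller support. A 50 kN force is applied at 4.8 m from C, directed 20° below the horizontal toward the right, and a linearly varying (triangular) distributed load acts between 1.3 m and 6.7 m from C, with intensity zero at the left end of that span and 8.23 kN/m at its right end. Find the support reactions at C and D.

C_x = -46.98 kN, C_y = 21.31 kN, D_y = 18.02 kN

Resultant of the triangular load: ½ × 8.23 × 5.4 = 22.221 kN, acting at 4.9 m from C (one-third of the span from the peak).
Taking moments about C: D_y·10.6 − 50·sin20°·4.8 − (½·8.23·5.4)·4.9 = 0 → D_y = 190.968/10.6 = 18.0158 ≈ 18.02 kN.
ΣF_y = 0: C_y + 18.0158 − 50·sin20° − ½·8.23·5.4 = 0 → C_y = 21.31 kN.
ΣF_x = 0: C_x + 50·cos20° = 0 → C_x = -46.98 kN.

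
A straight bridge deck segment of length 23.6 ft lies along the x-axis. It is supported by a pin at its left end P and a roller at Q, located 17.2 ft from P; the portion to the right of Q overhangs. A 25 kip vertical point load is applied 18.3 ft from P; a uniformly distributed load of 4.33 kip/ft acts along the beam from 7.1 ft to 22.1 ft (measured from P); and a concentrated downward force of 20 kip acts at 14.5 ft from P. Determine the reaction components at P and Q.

Resultant of the distributed load: 4.33 × 15 = 64.95 kip at 14.6 ft from P.
Moments about P: Q_y·17.2 − 25·18.3 − (4.33·15)·14.6 − 20·14.5 = 0 → Q_y = 1695.77/17.2 = 98.5913 ≈ 98.59 kip.
ΣF_y = 0: P_y + 98.5913 − 25 − 4.33·15 − 20 = 0 → P_y = 11.36 kip.
ΣF_x = 0: no horizontal applied forces, so P_x = 0.

P_x = 0, P_y = 11.36 kip, Q_y = 98.59 kip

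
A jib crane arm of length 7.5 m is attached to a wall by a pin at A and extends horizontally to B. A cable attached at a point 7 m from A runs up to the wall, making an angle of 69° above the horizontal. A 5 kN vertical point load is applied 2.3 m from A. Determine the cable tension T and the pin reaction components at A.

ΣM about A: T·sin69°·7 − 5·2.3 = 0 → T = 11.5/(7·0.93358) = 1.75974 ≈ 1.760 kN.
ΣF_x = 0: A_x − T·cos69° = 0 → A_x = 1.75974 × 0.358368 = 0.6306 kN.
ΣF_y = 0: A_y + T·sin69° − 5 = 0 → A_y = 5 − 1.75974 × 0.93358 = 3.357 kN.

T = 1.760 kN, A_x = 0.6306 kN, A_y = 3.357 kN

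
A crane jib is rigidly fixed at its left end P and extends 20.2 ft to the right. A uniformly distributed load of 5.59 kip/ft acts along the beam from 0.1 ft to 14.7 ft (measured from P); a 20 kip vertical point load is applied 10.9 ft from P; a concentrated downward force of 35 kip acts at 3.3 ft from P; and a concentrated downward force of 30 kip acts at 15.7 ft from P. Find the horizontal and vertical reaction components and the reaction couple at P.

P_x = 0, P_y = 166.6 kip, M_P = 1408 kip·ft

Resultant of the distributed load: 5.59 × 14.6 = 81.614 kip at 7.4 ft from P.
ΣF_x = 0: P_x = 0.
ΣF_y = 0: P_y − 5.59·14.6 − 20 − 35 − 30 = 0 → P_y = 166.6 kip.
ΣM about P: M_P − (5.59·14.6)·7.4 − 20·10.9 − 35·3.3 − 30·15.7 = 0 → M_P = 1408 kip·ft.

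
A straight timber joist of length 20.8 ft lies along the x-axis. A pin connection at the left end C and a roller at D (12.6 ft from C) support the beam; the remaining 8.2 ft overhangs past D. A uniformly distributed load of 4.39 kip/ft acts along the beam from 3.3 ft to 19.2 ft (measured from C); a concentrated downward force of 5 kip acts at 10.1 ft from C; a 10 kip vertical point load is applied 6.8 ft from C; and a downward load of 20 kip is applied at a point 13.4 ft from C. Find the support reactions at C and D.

Resultant of the distributed load: 4.39 × 15.9 = 69.801 kip at 11.25 ft from C.
ΣM about C: D_y·12.6 − (4.39·15.9)·11.25 − 5·10.1 − 10·6.8 − 20·13.4 = 0 → D_y = 1171.76125/12.6 = 92.9969 ≈ 93.00 kip.
ΣF_y = 0: C_y + 92.9969 − 4.39·15.9 − 5 − 10 − 20 = 0 → C_y = 11.80 kip.
ΣF_x = 0: no horizontal applied forces, so C_x = 0.

C_x = 0, C_y = 11.80 kip, D_y = 93.00 kip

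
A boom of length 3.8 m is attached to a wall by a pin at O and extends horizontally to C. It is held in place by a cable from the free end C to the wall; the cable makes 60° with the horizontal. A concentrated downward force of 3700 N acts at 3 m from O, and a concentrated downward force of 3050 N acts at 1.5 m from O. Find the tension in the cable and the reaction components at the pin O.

T = 4763 N, O_x = 2382 N, O_y = 2625 N

ΣM about O: T·sin60°·3.8 − 3700·3 − 3050·1.5 = 0 → T = 15675/(3.8·0.866025) = 4763.14 ≈ 4763 N.
ΣF_x = 0: O_x − T·cos60° = 0 → O_x = 4763.14 × 0.5 = 2382 N.
ΣF_y = 0: O_y + T·sin60° − 3700 − 3050 = 0 → O_y = 6750 − 4763.14 × 0.866025 = 2625 N.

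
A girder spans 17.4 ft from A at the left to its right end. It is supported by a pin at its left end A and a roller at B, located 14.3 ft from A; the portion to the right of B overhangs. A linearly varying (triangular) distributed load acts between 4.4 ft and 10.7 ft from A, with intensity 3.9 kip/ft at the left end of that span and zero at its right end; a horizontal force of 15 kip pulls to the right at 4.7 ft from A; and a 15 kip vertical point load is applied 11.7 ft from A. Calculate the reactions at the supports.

Resultant of the triangular load: ½ × 3.9 × 6.3 = 12.285 kip, acting at 6.5 ft from A (one-third of the span from the peak).
Taking moments about A: B_y·14.3 − (½·3.9·6.3)·6.5 − 15·11.7 = 0 → B_y = 255.3525/14.3 = 17.8568 ≈ 17.86 kip.
ΣF_y = 0: A_y + 17.8568 − ½·3.9·6.3 − 15 = 0 → A_y = 9.428 kip.
ΣF_x = 0: A_x + 15 = 0 → A_x = -15.00 kip.

A_x = -15.00 kip, A_y = 9.428 kip, B_y = 17.86 kip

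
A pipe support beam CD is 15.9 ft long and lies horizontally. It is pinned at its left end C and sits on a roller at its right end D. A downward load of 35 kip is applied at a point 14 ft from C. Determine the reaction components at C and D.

Moments about C: D_y·15.9 − 35·14 = 0 → D_y = 490/15.9 = 30.8176 ≈ 30.82 kip.
ΣF_y = 0: C_y + 30.8176 − 35 = 0 → C_y = 4.182 kip.
ΣF_x = 0: no horizontal applied forces, so C_x = 0.

C_x = 0, C_y = 4.182 kip, D_y = 30.82 kip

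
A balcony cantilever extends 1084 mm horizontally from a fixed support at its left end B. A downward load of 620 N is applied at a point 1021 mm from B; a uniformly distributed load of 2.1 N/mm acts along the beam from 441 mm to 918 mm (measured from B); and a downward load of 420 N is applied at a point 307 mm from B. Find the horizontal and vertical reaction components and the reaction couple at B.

B_x = 0, B_y = 2042 N, M_B = 1443000 N·mm

Resultant of the distributed load: 2.1 × 477 = 1001.7 N at 679.5 mm from B.
ΣF_x = 0: B_x = 0.
ΣF_y = 0: B_y − 620 − 2.1·477 − 420 = 0 → B_y = 2042 N.
ΣM about B: M_B − 620·1021 − (2.1·477)·679.5 − 420·307 = 0 → M_B = 1443000 N·mm.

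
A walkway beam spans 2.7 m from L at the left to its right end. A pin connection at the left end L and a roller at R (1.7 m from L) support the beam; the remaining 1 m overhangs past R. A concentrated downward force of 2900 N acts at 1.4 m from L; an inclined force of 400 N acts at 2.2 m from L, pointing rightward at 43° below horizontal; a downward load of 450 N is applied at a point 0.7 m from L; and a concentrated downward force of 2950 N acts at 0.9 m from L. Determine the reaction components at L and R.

L_x = -292.5 N, L_y = 2084 N, R_y = 4488 N

Moments about L: R_y·1.7 − 2900·1.4 − 400·sin43°·2.2 − 450·0.7 − 2950·0.9 = 0 → R_y = 7630.16/1.7 = 4488.33 ≈ 4488 N.
ΣF_y = 0: L_y + 4488.33 − 2900 − 400·sin43° − 450 − 2950 = 0 → L_y = 2084 N.
ΣF_x = 0: L_x + 400·cos43° = 0 → L_x = -292.5 N.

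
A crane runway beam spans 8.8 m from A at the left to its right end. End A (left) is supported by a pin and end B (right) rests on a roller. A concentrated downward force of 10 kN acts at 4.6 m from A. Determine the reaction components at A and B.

Taking moments about A: B_y·8.8 − 10·4.6 = 0 → B_y = 46/8.8 = 5.22727 ≈ 5.227 kN.
ΣF_y = 0: A_y + 5.22727 − 10 = 0 → A_y = 4.773 kN.
ΣF_x = 0: no horizontal applied forces, so A_x = 0.

A_x = 0, A_y = 4.773 kN, B_y = 5.227 kN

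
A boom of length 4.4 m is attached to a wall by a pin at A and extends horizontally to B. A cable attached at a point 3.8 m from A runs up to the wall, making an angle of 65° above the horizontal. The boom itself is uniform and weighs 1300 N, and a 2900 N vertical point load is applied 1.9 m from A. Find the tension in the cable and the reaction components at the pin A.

ΣM about A: T·sin65°·3.8 − 1300·2.2 − 2900·1.9 = 0 → T = 8370/(3.8·0.906308) = 2430.33 ≈ 2430 N.
ΣF_x = 0: A_x − T·cos65° = 0 → A_x = 2430.33 × 0.422618 = 1027 N.
ΣF_y = 0: A_y + T·sin65° − 1300 − 2900 = 0 → A_y = 4200 − 2430.33 × 0.906308 = 1997 N.

T = 2430 N, A_x = 1027 N, A_y = 1997 N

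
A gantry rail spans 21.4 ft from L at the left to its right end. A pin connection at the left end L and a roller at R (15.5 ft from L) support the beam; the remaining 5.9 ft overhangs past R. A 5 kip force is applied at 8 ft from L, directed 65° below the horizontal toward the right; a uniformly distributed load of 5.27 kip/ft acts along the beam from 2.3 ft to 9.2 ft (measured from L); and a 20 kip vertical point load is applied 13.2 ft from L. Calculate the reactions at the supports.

Resultant of the distributed load: 5.27 × 6.9 = 36.363 kip at 5.75 ft from L.
Moments about L: R_y·15.5 − 5·sin65°·8 − (5.27·6.9)·5.75 − 20·13.2 = 0 → R_y = 509.34/15.5 = 32.8606 ≈ 32.86 kip.
ΣF_y = 0: L_y + 32.8606 − 5·sin65° − 5.27·6.9 − 20 = 0 → L_y = 28.03 kip.
ΣF_x = 0: L_x + 5·cos65° = 0 → L_x = -2.113 kip.

L_x = -2.113 kip, L_y = 28.03 kip, R_y = 32.86 kip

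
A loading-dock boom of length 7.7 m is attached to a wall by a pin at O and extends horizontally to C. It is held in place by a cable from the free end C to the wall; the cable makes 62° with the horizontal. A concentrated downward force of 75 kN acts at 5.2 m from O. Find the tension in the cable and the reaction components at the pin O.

ΣM about O: T·sin62°·7.7 − 75·5.2 = 0 → T = 390/(7.7·0.882948) = 57.3639 ≈ 57.36 kN.
ΣF_x = 0: O_x − T·cos62° = 0 → O_x = 57.3639 × 0.469472 = 26.93 kN.
ΣF_y = 0: O_y + T·sin62° − 75 = 0 → O_y = 75 − 57.3639 × 0.882948 = 24.35 kN.

T = 57.36 kN, O_x = 26.93 kN, O_y = 24.35 kN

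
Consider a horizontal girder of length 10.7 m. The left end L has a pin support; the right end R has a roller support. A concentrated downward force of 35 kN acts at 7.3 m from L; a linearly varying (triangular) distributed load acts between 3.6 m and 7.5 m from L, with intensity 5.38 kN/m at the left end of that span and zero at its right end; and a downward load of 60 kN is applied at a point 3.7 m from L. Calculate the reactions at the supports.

L_x = 0, L_y = 56.06 kN, R_y = 49.43 kN

Resultant of the triangular load: ½ × 5.38 × 3.9 = 10.491 kN, acting at 4.9 m from L (one-third of the span from the peak).
ΣM about L: R_y·10.7 − 35·7.3 − (½·5.38·3.9)·4.9 − 60·3.7 = 0 → R_y = 528.9059/10.7 = 49.4305 ≈ 49.43 kN.
ΣF_y = 0: L_y + 49.4305 − 35 − ½·5.38·3.9 − 60 = 0 → L_y = 56.06 kN.
ΣF_x = 0: no horizontal applied forces, so L_x = 0.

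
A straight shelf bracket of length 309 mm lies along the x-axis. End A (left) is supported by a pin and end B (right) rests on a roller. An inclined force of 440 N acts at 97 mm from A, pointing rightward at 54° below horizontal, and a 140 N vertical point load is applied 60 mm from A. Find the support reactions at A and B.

A_x = -258.6 N, A_y = 357.0 N, B_y = 138.9 N

Taking moments about A: B_y·309 − 440·sin54°·97 − 140·60 = 0 → B_y = 42928.8/309 = 138.928 ≈ 138.9 N.
ΣF_y = 0: A_y + 138.928 − 440·sin54° − 140 = 0 → A_y = 357.0 N.
ΣF_x = 0: A_x + 440·cos54° = 0 → A_x = -258.6 N.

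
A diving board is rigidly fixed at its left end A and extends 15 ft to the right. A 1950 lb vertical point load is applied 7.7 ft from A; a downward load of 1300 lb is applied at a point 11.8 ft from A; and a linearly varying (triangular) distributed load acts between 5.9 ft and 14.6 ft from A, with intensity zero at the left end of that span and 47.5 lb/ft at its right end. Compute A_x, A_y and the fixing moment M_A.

A_x = 0, A_y = 3457 lb, M_A = 32770 lb·ft

Resultant of the triangular load: ½ × 47.5 × 8.7 = 206.625 lb, acting at 11.7 ft from A (one-third of the span from the peak).
ΣF_x = 0: A_x = 0.
ΣF_y = 0: A_y − 1950 − 1300 − ½·47.5·8.7 = 0 → A_y = 3457 lb.
ΣM about A: M_A − 1950·7.7 − 1300·11.8 − (½·47.5·8.7)·11.7 = 0 → M_A = 32770 lb·ft.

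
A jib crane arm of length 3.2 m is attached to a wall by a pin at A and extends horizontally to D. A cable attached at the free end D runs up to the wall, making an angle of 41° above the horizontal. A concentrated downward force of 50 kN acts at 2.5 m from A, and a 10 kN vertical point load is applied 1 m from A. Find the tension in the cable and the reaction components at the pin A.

ΣM about A: T·sin41°·3.2 − 50·2.5 − 10·1 = 0 → T = 135/(3.2·0.656059) = 64.3044 ≈ 64.30 kN.
ΣF_x = 0: A_x − T·cos41° = 0 → A_x = 64.3044 × 0.75471 = 48.53 kN.
ΣF_y = 0: A_y + T·sin41° − 50 − 10 = 0 → A_y = 60 − 64.3044 × 0.656059 = 17.81 kN.

T = 64.30 kN, A_x = 48.53 kN, A_y = 17.81 kN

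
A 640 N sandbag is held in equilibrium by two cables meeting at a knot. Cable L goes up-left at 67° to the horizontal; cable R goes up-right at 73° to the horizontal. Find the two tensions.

T_L = 291.1 N, T_R = 389.0 N

ΣF_x = 0: −T_L·cos67° + T_R·cos73° = 0 → T_R = 1.33642·T_L.
ΣF_y = 0: T_L·sin67° + T_R·sin73° = 640.
Substitute: T_L·(0.920505 + 1.33642·0.956305) = 640 → T_L = 291.104 ≈ 291.1 N.
Then T_R = 1.33642 × 291.104 = 389.0 N.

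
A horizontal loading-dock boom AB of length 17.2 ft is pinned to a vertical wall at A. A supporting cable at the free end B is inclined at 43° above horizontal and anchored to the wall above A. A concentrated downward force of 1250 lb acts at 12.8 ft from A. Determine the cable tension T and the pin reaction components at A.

T = 1364 lb, A_x = 997.6 lb, A_y = 319.8 lb

ΣM about A: T·sin43°·17.2 − 1250·12.8 = 0 → T = 16000/(17.2·0.681998) = 1363.98 ≈ 1364 lb.
ΣF_x = 0: A_x − T·cos43° = 0 → A_x = 1363.98 × 0.731354 = 997.6 lb.
ΣF_y = 0: A_y + T·sin43° − 1250 = 0 → A_y = 1250 − 1363.98 × 0.681998 = 319.8 lb.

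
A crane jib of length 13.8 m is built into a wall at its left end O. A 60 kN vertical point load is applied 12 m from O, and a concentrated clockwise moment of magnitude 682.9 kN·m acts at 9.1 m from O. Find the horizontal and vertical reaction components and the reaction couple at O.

ΣF_x = 0: O_x = 0.
ΣF_y = 0: O_y − 60 = 0 → O_y = 60.00 kN.
ΣM about O: M_O − 60·12 − 682.9 = 0 → M_O = 1403 kN·m.

O_x = 0, O_y = 60.00 kN, M_O = 1403 kN·m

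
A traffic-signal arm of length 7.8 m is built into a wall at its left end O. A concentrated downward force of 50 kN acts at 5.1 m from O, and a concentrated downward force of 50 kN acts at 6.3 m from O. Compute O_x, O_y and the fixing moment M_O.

ΣF_x = 0: O_x = 0.
ΣF_y = 0: O_y − 50 − 50 = 0 → O_y = 100.0 kN.
ΣM about O: M_O − 50·5.1 − 50·6.3 = 0 → M_O = 570.0 kN·m.

O_x = 0, O_y = 100.0 kN, M_O = 570.0 kN·m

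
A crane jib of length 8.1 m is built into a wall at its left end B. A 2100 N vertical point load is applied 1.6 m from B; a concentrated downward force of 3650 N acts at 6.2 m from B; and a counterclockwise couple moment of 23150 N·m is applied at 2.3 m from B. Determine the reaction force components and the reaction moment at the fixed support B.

B_x = 0, B_y = 5750 N, M_B = 2840 N·m

ΣF_x = 0: B_x = 0.
ΣF_y = 0: B_y − 2100 − 3650 = 0 → B_y = 5750 N.
ΣM about B: M_B − 2100·1.6 − 3650·6.2 + 23150 = 0 → M_B = 2840 N·m.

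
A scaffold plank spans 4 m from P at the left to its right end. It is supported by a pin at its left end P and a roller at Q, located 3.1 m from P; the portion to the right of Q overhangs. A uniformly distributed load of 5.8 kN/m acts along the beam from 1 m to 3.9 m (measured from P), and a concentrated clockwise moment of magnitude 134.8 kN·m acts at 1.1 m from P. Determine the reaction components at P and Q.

Resultant of the distributed load: 5.8 × 2.9 = 16.82 kN at 2.45 m from P.
ΣM about P: Q_y·3.1 − (5.8·2.9)·2.45 − 134.8 = 0 → Q_y = 176.009/3.1 = 56.7771 ≈ 56.78 kN.
ΣF_y = 0: P_y + 56.7771 − 5.8·2.9 = 0 → P_y = -39.96 kN.
ΣF_x = 0: no horizontal applied forces, so P_x = 0.

P_x = 0, P_y = -39.96 kN, Q_y = 56.78 kN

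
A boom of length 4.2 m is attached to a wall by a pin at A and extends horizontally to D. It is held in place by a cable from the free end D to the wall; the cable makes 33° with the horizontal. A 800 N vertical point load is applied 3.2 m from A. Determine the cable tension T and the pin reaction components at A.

ΣM about A: T·sin33°·4.2 − 800·3.2 = 0 → T = 2560/(4.2·0.544639) = 1119.13 ≈ 1119 N.
ΣF_x = 0: A_x − T·cos33° = 0 → A_x = 1119.13 × 0.838671 = 938.6 N.
ΣF_y = 0: A_y + T·sin33° − 800 = 0 → A_y = 800 − 1119.13 × 0.544639 = 190.5 N.

T = 1119 N, A_x = 938.6 N, A_y = 190.5 N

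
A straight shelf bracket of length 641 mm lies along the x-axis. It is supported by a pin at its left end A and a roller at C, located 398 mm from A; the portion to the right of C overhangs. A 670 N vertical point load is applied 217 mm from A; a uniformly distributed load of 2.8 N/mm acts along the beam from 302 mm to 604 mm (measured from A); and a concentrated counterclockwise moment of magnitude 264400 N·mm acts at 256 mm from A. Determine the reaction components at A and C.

A_x = 0, A_y = 852.2 N, C_y = 663.4 N

Resultant of the distributed load: 2.8 × 302 = 845.6 N at 453 mm from A.
Taking moments about A: C_y·398 − 670·217 − (2.8·302)·453 + 264400 = 0 → C_y = 264046.8/398 = 663.434 ≈ 663.4 N.
ΣF_y = 0: A_y + 663.434 − 670 − 2.8·302 = 0 → A_y = 852.2 N.
ΣF_x = 0: no horizontal applied forces, so A_x = 0.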